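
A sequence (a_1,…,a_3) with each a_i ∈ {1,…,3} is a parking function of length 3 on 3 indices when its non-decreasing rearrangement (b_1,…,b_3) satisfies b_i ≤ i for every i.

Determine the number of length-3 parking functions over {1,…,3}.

16

Count = (4−3)·4^(3−1) = 1×16 = 16 (Pollak)
Check (1,2,2) → sorted (1,2,2): b_i ≤ i ∀i, a PF.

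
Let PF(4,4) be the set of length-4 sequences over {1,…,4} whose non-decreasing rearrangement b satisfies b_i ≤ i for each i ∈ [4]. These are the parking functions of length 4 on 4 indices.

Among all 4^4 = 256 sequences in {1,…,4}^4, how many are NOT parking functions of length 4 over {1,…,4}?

Count = (4−4+1)·(4+1)^(4−1) = 1·125 = 125
E.g. (1,4,2,4) → sorted (1,2,4,4): b_3=4>3, not a PF.
4^4 − 125 = 256 − 125 = 131

131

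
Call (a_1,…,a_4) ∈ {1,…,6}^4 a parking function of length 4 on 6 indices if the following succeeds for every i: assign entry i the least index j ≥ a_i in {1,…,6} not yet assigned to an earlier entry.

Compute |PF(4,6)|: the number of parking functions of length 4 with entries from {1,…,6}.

1029

Count = 3·7^3 = 3 · 343 = 1029 (Konheim–Weiss)
Check (5,5,3,2) → sorted (2,3,5,5): b_i ≤ 2+i ∀i, a PF.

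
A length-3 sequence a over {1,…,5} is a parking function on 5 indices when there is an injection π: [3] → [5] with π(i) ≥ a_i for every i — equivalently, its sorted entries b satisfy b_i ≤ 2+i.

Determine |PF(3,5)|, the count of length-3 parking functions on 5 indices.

Count = (5−3+1)·(5+1)^(3−1) = 3×36 = 108 (Konheim–Weiss)
Check (2,2,2) → sorted (2,2,2): b_i ≤ 2+i ∀i, a PF.

108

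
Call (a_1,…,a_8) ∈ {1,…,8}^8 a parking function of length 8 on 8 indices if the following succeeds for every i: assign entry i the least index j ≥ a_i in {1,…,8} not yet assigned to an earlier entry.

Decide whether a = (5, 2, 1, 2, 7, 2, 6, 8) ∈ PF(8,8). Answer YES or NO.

YES

Order a: b = (1, 2, 2, 2, 5, 6, 7, 8).
  b_1=1 ≤ 1
  b_2=2 ≤ 2
  b_3=2 ≤ 3
  b_4=2 ≤ 4
  b_5=5 ≤ 5
  b_6=6 ≤ 6
  b_7=7 ≤ 7
  b_8=8 ≤ 8
All bounds hold ⇒ YES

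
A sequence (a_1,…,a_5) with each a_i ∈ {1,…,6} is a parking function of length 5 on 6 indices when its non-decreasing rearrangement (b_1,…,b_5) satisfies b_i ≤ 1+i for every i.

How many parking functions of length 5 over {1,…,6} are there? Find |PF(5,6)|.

4802

#PF = (6−5+1)·(6+1)^(5−1) = 2 · 2401 = 4802
E.g. (1,1,2,5,4) → sorted (1,1,2,4,5): b_i ≤ 1+i ∀i, a PF.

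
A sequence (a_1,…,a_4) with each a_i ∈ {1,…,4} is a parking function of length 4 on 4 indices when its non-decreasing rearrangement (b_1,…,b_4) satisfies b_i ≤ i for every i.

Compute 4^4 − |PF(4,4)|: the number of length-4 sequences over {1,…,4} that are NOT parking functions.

|PF(4,4)| = 1·5^3 = 1·125 = 125 (Konheim–Weiss)
Example (4,4,4,4) → sorted (4,4,4,4): b_1=4>1, not a PF.
Total 256; non-PF = 256−125 = 131

131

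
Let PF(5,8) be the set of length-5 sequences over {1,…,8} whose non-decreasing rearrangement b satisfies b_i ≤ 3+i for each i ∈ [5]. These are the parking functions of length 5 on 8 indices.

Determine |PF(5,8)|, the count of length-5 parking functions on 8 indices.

26244

|PF(5,8)| = 4·9^4 = 4×6561 = 26244
E.g. (3,4,5,3,5) → sorted (3,3,4,5,5): b_i ≤ 3+i ∀i, a PF.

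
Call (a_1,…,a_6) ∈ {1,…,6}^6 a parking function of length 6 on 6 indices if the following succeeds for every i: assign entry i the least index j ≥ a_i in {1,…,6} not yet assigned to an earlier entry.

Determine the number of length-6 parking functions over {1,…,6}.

16807

|PF| = (6+1−6)·(6+1)^{6−1} = 1 · 16807 = 16807 (Konheim–Weiss)
E.g. (4,3,2,5,1,3) → sorted (1,2,3,3,4,5): b_i ≤ i ∀i, a PF.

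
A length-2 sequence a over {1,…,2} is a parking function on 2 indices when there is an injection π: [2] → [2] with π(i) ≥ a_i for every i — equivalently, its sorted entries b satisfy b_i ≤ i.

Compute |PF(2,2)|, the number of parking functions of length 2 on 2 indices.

3

|PF(2,2)| = (2−2+1)·(2+1)^(2−1) = 1·3 = 3
One tuple (1,1) → sorted (1,1): b_i ≤ i ∀i, a PF.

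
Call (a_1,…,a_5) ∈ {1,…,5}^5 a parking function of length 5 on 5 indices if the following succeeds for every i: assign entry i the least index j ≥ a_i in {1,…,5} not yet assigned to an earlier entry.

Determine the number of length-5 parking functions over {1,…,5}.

1296

Count = (5+1−5)·(5+1)^{5−1} = 1×1296 = 1296 [KW]
One tuple (5,1,2,2,2) → sorted (1,2,2,2,5): b_i ≤ i ∀i, a PF.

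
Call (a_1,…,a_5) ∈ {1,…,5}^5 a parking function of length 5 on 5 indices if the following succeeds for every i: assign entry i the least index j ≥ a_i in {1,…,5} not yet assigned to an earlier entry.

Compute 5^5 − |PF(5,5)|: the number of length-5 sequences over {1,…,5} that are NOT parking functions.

|PF| = 1·6^4 = 1·1296 = 1296
Check (1,5,3,5,5) → sorted (1,3,5,5,5): b_2=3>2, not a PF.
5^5 − 1296 = 3125 − 1296 = 1829

1829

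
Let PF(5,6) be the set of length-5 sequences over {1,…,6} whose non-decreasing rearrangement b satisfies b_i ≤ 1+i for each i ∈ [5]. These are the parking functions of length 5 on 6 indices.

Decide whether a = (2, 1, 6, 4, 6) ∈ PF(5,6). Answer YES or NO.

NO

Rearranged: b = (1, 2, 4, 6, 6).
  b_1=1 ≤ 2
  b_2=2 ≤ 3
  b_3=4 ≤ 4
  b_4=6 > 5
  fails at i=4 ⇒ NO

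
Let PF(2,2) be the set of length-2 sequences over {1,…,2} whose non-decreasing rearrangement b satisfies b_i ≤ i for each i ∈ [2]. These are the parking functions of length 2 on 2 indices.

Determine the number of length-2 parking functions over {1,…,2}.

|PF| = (2−2+1)·(2+1)^(2−1) = 1×3 = 3 (Konheim–Weiss)
E.g. (1,1) → sorted (1,1): b_i ≤ i ∀i, a PF.

3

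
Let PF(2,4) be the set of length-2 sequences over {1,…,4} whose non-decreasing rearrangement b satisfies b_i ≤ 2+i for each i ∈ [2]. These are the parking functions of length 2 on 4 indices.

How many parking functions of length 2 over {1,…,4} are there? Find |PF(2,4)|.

#PF = 3·5^1 = 3 · 5 = 15 (Konheim–Weiss)
Check (4,2) → sorted (2,4): b_i ≤ 2+i ∀i, a PF.

15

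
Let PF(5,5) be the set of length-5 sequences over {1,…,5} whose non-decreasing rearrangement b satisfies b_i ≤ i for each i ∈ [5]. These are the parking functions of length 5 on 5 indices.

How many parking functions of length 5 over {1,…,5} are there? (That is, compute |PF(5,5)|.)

#PF = (6−5)·6^(5−1) = 1 · 1296 = 1296 (Pollak)
Example (1,3,2,2,3) → sorted (1,2,2,3,3): b_i ≤ i ∀i, a PF.

1296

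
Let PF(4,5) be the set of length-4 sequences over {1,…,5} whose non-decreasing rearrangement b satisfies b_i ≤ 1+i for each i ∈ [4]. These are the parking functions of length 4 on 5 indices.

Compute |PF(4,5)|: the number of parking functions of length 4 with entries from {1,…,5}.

432

#PF = (6−4)·6^(4−1) = 2×216 = 432
One tuple (2,3,4,2) → sorted (2,2,3,4): b_i ≤ 1+i ∀i, a PF.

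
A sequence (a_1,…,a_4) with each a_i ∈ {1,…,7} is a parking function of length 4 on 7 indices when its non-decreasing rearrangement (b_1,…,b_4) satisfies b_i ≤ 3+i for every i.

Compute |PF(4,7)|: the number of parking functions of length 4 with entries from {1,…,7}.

#PF = 4·8^3 = 4 · 512 = 2048
Check (5,5,1,6) → sorted (1,5,5,6): b_i ≤ 3+i ∀i, a PF.

2048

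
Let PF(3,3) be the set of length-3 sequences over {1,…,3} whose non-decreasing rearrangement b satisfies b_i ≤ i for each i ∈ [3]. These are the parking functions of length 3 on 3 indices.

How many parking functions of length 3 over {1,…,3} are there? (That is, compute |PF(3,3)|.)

|PF| = 1·4^2 = 1·16 = 16 [KW]
Example (3,1,1) → sorted (1,1,3): b_i ≤ i ∀i, a PF.

16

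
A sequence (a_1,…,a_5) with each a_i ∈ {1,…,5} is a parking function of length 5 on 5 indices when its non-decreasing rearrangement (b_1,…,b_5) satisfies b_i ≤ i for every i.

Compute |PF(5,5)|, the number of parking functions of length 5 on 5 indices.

1296

#PF = (5+1−5)·(5+1)^{5−1} = 1·1296 = 1296 [KW]
Example (1,1,2,4,1) → sorted (1,1,1,2,4): b_i ≤ i ∀i, a PF.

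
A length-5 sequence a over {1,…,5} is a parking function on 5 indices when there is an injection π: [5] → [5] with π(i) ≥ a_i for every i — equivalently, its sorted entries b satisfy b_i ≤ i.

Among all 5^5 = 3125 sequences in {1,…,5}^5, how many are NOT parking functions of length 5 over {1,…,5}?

1829

Count = 1·6^4 = 1×1296 = 1296 [KW]
Check (3,2,5,5,3) → sorted (2,3,3,5,5): b_1=2>1, not a PF.
5^5 − 1296 = 3125 − 1296 = 1829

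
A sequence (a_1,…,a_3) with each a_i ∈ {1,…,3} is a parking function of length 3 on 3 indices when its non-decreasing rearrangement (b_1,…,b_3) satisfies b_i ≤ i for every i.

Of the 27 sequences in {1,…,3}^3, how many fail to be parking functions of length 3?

Count = (3−3+1)·(3+1)^(3−1) = 1·16 = 16 (Konheim–Weiss)
Check (1,3,3) → sorted (1,3,3): b_2=3>2, not a PF.
So 27 − 16 = 11 fail.

11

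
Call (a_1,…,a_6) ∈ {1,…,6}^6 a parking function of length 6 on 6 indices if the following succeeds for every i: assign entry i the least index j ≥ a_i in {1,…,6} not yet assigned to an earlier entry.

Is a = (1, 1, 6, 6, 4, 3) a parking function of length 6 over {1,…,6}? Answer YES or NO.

NO

Sorted: b = (1, 1, 3, 4, 6, 6).
  b_1=1 ≤ 1
  b_2=1 ≤ 2
  b_3=3 ≤ 3
  b_4=4 ≤ 4
  b_5=6 > 5
  fails at i=5 ⇒ NO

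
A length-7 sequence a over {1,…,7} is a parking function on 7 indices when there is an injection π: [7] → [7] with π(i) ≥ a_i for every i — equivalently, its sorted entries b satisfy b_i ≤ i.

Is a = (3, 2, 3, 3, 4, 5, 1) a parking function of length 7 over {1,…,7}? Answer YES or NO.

YES

Rearranged: b = (1, 2, 3, 3, 3, 4, 5).
  b_1=1 ≤ 1
  b_2=2 ≤ 2
  b_3=3 ≤ 3
  b_4=3 ≤ 4
  b_5=3 ≤ 5
  b_6=4 ≤ 6
  b_7=5 ≤ 7
All bounds hold ⇒ YES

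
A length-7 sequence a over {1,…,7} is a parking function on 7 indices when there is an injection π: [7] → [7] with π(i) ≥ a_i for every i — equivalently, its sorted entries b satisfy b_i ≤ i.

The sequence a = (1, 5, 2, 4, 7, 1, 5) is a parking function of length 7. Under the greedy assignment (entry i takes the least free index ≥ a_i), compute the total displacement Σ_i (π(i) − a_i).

3

Σπ(i) = 1+…+7 = 28; Σa = 1+5+2+4+7+1+5 = 25; disp = 28−25 = 3.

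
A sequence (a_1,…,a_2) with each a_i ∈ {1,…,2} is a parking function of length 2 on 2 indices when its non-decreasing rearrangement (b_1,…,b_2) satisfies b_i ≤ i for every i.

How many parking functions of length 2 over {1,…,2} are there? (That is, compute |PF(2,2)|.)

|PF| = 1·3^1 = 1×3 = 3 [KW]
E.g. (2,1) → sorted (1,2): b_i ≤ i ∀i, a PF.

3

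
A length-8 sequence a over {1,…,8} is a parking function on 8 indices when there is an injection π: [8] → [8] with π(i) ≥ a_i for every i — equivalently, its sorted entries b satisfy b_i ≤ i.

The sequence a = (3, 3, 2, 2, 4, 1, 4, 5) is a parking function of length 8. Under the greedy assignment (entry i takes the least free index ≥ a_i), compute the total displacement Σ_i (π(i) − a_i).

Σπ = 8·9/2 = 36 (π permutes [8]); Σa = 3+3+2+2+4+1+4+5 = 24; disp = 36−24 = 12.

12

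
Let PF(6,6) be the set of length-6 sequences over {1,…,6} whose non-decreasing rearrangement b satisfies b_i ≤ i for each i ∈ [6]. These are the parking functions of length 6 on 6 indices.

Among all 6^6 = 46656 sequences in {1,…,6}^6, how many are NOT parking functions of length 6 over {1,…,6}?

29849

Count = (6+1−6)·(6+1)^{6−1} = 1·16807 = 16807 (Pollak)
Example (4,5,6,3,3,6) → sorted (3,3,4,5,6,6): b_1=3>1, not a PF.
6^6 − 16807 = 46656 − 16807 = 29849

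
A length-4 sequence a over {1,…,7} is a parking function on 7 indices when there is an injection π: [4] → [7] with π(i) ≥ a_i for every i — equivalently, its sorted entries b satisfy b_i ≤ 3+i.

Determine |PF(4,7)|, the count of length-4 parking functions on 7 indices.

#PF = (7−4+1)·(7+1)^(4−1) = 4×512 = 2048 [KW]
E.g. (3,7,3,4) → sorted (3,3,4,7): b_i ≤ 3+i ∀i, a PF.

2048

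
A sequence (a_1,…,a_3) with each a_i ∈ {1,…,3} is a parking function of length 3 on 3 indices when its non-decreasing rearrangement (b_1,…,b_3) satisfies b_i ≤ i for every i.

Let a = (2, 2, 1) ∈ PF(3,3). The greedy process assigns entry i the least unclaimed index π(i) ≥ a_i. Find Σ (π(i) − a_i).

1

Σπ = 6 ({1..3} each once); Σa = 2+2+1 = 5; disp = 6−5 = 1.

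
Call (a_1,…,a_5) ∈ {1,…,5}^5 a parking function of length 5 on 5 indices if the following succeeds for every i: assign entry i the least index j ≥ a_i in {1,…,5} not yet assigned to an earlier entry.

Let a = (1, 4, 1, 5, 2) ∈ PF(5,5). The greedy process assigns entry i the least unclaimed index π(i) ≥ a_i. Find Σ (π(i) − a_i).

Σπ = 5·6/2 = 15 (π permutes [5]); Σa = 1+4+1+5+2 = 13; disp = 15−13 = 2.

2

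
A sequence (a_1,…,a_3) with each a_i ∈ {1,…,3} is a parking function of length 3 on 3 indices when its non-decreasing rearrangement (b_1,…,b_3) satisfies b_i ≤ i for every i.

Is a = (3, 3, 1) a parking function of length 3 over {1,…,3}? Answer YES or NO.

Order a: b = (1, 3, 3).
  b_1=1 ≤ 1
  b_2=3 > 2
  fails at i=2 ⇒ NO

NO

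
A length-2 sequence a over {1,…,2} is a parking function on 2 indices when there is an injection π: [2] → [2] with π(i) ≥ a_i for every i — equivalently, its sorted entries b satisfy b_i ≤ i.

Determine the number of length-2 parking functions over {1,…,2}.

3

Count = 1·3^1 = 1·3 = 3 [KW]
One tuple (1,1) → sorted (1,1): b_i ≤ i ∀i, a PF.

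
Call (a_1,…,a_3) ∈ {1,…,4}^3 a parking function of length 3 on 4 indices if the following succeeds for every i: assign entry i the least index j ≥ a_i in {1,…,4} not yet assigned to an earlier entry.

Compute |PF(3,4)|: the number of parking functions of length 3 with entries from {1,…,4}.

|PF(3,4)| = (4+1−3)·(4+1)^{3−1} = 2·25 = 50
Example (1,2,4) → sorted (1,2,4): b_i ≤ 1+i ∀i, a PF.

50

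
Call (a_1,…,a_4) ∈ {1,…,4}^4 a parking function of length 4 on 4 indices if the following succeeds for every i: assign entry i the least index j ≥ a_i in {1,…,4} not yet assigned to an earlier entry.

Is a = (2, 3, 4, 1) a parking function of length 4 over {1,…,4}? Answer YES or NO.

YES

Rearranged: b = (1, 2, 3, 4).
  b_1=1 ≤ 1
  b_2=2 ≤ 2
  b_3=3 ≤ 3
  b_4=4 ≤ 4
All bounds hold ⇒ YES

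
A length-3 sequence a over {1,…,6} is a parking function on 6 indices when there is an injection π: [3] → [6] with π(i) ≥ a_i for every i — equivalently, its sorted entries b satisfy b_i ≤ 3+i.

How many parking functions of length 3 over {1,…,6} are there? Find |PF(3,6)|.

#PF = (6+1−3)·(6+1)^{3−1} = 4×49 = 196 (Pollak)
Check (2,3,3) → sorted (2,3,3): b_i ≤ 3+i ∀i, a PF.

196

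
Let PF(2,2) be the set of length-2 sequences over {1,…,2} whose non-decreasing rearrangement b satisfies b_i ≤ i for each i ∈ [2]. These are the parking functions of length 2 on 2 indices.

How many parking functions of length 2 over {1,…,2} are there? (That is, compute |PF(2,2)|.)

3

#PF = (3−2)·3^(2−1) = 1·3 = 3
One tuple (1,2) → sorted (1,2): b_i ≤ i ∀i, a PF.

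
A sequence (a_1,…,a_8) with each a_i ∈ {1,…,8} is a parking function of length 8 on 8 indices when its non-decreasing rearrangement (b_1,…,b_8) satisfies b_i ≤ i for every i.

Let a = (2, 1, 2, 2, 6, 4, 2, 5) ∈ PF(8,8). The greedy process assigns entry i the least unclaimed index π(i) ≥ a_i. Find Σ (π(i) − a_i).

Σπ = 36 ({1..8} each once); Σa = 2+1+2+2+6+4+2+5 = 24; disp = 36−24 = 12.

12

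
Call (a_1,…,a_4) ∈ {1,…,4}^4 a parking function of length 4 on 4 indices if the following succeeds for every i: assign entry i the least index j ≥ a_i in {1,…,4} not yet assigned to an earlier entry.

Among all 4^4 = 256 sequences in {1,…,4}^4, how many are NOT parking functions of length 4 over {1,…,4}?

131

#PF = 1·5^3 = 1 · 125 = 125
One tuple (3,4,4,2) → sorted (2,3,4,4): b_1=2>1, not a PF.
4^4 − 125 = 256 − 125 = 131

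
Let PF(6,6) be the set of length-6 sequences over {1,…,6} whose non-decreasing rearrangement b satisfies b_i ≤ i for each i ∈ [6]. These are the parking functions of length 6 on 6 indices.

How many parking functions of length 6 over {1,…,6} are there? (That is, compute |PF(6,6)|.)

16807

|PF| = (6−6+1)·(6+1)^(6−1) = 1×16807 = 16807 (Pollak)
Example (1,3,5,5,3,2) → sorted (1,2,3,3,5,5): b_i ≤ i ∀i, a PF.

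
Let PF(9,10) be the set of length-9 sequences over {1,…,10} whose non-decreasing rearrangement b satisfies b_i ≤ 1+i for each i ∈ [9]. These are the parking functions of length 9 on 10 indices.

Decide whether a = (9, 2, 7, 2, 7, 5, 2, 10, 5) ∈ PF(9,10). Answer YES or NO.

YES

Order a: b = (2, 2, 2, 5, 5, 7, 7, 9, 10).
  b_1=2 ≤ 2
  b_2=2 ≤ 3
  b_3=2 ≤ 4
  b_4=5 ≤ 5
  b_5=5 ≤ 6
  b_6=7 ≤ 7
  b_7=7 ≤ 8
  b_8=9 ≤ 9
  b_9=10 ≤ 10
All bounds hold ⇒ YES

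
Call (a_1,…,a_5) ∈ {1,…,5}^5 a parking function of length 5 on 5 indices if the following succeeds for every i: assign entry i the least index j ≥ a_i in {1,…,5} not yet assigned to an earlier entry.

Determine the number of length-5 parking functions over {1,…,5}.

1296

Count = (5−5+1)·(5+1)^(5−1) = 1×1296 = 1296 (Konheim–Weiss)
Example (3,3,2,5,1) → sorted (1,2,3,3,5): b_i ≤ i ∀i, a PF.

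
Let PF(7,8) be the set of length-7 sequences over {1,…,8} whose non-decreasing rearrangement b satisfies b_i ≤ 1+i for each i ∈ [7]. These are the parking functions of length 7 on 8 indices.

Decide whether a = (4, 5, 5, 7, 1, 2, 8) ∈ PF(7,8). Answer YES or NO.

YES

Sorted: b = (1, 2, 4, 5, 5, 7, 8).
  b_1=1 ≤ 2
  b_2=2 ≤ 3
  b_3=4 ≤ 4
  b_4=5 ≤ 5
  b_5=5 ≤ 6
  b_6=7 ≤ 7
  b_7=8 ≤ 8
All bounds hold ⇒ YES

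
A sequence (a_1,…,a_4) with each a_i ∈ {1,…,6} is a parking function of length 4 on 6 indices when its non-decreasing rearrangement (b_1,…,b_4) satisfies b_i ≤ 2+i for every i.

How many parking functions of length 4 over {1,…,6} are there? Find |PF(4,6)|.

|PF| = (6−4+1)·(6+1)^(4−1) = 3·343 = 1029
Example (1,1,2,2) → sorted (1,1,2,2): b_i ≤ 2+i ∀i, a PF.

1029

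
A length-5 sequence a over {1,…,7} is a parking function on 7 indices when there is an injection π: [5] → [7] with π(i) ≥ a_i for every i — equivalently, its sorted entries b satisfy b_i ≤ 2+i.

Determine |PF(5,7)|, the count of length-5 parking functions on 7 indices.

|PF(5,7)| = (8−5)·8^(5−1) = 3×4096 = 12288 [KW]
E.g. (4,5,7,5,1) → sorted (1,4,5,5,7): b_i ≤ 2+i ∀i, a PF.

12288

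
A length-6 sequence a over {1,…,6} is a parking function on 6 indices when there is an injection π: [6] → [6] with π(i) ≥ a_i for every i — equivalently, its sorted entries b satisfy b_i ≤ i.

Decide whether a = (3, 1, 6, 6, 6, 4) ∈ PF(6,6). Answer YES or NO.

NO

Order a: b = (1, 3, 4, 6, 6, 6).
  b_1=1 ≤ 1
  b_2=3 > 2
  fails at i=2 ⇒ NO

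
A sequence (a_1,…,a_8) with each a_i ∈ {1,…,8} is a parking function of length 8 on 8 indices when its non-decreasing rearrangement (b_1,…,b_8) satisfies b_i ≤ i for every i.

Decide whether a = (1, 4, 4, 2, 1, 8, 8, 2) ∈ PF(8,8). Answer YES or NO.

NO

Sorted: b = (1, 1, 2, 2, 4, 4, 8, 8).
  b_1=1 ≤ 1
  b_2=1 ≤ 2
  b_3=2 ≤ 3
  b_4=2 ≤ 4
  b_5=4 ≤ 5
  b_6=4 ≤ 6
  b_7=8 > 7
  fails at i=7 ⇒ NO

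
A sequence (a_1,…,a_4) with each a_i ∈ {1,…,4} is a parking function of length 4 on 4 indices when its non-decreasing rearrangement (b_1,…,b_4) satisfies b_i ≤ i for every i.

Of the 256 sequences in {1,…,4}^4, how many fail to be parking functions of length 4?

#PF = (5−4)·5^(4−1) = 1·125 = 125 [KW]
Check (3,3,4,4) → sorted (3,3,4,4): b_1=3>1, not a PF.
So 256 − 125 = 131 fail.

131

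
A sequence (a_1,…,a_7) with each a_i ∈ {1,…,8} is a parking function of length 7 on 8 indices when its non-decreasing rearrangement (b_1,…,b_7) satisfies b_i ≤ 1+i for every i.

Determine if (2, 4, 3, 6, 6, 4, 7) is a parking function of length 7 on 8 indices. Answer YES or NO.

YES

Rearranged: b = (2, 3, 4, 4, 6, 6, 7).
  b_1=2 ≤ 2
  b_2=3 ≤ 3
  b_3=4 ≤ 4
  b_4=4 ≤ 5
  b_5=6 ≤ 6
  b_6=6 ≤ 7
  b_7=7 ≤ 8
All bounds hold ⇒ YES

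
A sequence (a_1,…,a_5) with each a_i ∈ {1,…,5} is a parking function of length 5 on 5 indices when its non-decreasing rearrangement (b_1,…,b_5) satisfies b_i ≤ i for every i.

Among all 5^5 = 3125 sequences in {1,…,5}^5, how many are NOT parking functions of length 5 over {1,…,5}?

1829

|PF(5,5)| = (5−5+1)·(5+1)^(5−1) = 1·1296 = 1296
E.g. (5,5,4,5,3) → sorted (3,4,5,5,5): b_1=3>1, not a PF.
Total 3125; non-PF = 3125−1296 = 1829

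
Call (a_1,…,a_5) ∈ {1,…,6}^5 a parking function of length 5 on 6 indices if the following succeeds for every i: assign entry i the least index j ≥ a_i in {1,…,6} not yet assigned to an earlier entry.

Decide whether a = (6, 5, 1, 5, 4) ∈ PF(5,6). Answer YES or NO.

Order a: b = (1, 4, 5, 5, 6).
  b_1=1 ≤ 2
  b_2=4 > 3
  fails at i=2 ⇒ NO

NO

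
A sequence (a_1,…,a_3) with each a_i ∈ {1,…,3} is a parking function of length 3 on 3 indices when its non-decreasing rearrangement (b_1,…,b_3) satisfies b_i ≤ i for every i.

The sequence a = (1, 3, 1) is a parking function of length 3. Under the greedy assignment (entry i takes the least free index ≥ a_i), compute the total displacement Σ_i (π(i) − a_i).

Σπ = 3·4/2 = 6 (π permutes [3]); Σa = 1+3+1 = 5; disp = 6−5 = 1.

1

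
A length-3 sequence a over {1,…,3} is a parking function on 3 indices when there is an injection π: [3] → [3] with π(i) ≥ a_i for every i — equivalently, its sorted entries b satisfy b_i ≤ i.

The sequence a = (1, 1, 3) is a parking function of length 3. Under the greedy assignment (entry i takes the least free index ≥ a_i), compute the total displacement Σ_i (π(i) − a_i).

Σπ(i) = 1+…+3 = 6; Σa = 1+1+3 = 5; disp = 6−5 = 1.

1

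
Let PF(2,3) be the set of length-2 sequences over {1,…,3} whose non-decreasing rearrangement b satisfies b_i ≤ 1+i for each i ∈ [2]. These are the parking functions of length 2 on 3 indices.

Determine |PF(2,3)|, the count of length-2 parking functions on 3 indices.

Count = 2·4^1 = 2 · 4 = 8 (Pollak)
One tuple (1,2) → sorted (1,2): b_i ≤ 1+i ∀i, a PF.

8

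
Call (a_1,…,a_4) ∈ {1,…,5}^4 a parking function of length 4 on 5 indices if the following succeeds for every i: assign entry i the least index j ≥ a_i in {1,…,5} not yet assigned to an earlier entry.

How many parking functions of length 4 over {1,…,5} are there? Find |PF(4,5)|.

|PF(4,5)| = (5+1−4)·(5+1)^{4−1} = 2 · 216 = 432
Check (2,1,1,5) → sorted (1,1,2,5): b_i ≤ 1+i ∀i, a PF.

432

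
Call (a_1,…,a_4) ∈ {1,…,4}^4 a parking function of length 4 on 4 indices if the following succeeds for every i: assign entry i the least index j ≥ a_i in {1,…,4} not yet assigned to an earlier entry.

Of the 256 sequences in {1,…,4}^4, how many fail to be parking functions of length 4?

131

#PF = 1·5^3 = 1·125 = 125 (Konheim–Weiss)
E.g. (3,4,4,3) → sorted (3,3,4,4): b_1=3>1, not a PF.
4^4 − 125 = 256 − 125 = 131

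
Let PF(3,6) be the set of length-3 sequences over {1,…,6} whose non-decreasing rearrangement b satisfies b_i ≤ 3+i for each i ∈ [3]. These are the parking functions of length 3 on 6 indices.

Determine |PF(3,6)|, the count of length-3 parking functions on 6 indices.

Count = 4·7^2 = 4·49 = 196
Example (2,4,6) → sorted (2,4,6): b_i ≤ 3+i ∀i, a PF.

196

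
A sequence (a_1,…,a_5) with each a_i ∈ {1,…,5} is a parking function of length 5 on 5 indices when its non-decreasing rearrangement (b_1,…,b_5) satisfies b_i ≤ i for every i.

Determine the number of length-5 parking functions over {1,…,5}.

#PF = 1·6^4 = 1 · 1296 = 1296
E.g. (1,5,1,2,1) → sorted (1,1,1,2,5): b_i ≤ i ∀i, a PF.

1296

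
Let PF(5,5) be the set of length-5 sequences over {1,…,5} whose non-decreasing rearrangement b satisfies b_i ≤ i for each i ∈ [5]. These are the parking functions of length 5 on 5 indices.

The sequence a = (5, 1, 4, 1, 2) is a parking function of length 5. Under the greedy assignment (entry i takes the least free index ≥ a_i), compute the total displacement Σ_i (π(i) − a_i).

Σπ = 5·6/2 = 15 (π permutes [5]); Σa = 5+1+4+1+2 = 13; disp = 15−13 = 2.

2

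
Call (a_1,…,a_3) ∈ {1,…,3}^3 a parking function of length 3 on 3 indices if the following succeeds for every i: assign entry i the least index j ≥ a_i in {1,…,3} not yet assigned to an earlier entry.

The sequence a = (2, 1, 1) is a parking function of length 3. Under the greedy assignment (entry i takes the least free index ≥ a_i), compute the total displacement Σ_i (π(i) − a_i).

Σπ(i) = 1+…+3 = 6; Σa = 2+1+1 = 4; disp = 6−4 = 2.

2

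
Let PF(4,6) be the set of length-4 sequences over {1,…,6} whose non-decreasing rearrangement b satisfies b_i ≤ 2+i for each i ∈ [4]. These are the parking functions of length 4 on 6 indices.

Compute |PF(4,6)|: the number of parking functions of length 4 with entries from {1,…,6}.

|PF(4,6)| = (6+1−4)·(6+1)^{4−1} = 3×343 = 1029 [KW]
One tuple (5,1,3,6) → sorted (1,3,5,6): b_i ≤ 2+i ∀i, a PF.

1029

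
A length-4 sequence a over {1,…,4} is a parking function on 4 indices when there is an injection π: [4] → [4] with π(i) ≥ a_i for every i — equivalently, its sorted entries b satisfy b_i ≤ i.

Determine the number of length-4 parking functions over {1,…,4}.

#PF = (5−4)·5^(4−1) = 1×125 = 125 (Pollak)
One tuple (3,2,1,2) → sorted (1,2,2,3): b_i ≤ i ∀i, a PF.

125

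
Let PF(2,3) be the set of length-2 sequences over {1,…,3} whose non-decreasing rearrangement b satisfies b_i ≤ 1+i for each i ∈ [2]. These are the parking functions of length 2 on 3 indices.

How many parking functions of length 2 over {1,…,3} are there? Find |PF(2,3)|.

|PF(2,3)| = (3−2+1)·(3+1)^(2−1) = 2·4 = 8
Check (1,2) → sorted (1,2): b_i ≤ 1+i ∀i, a PF.

8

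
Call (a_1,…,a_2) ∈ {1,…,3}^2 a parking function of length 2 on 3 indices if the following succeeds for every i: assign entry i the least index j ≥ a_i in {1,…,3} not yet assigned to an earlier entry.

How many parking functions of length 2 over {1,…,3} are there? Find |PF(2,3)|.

8

|PF| = (3−2+1)·(3+1)^(2−1) = 2×4 = 8
E.g. (3,1) → sorted (1,3): b_i ≤ 1+i ∀i, a PF.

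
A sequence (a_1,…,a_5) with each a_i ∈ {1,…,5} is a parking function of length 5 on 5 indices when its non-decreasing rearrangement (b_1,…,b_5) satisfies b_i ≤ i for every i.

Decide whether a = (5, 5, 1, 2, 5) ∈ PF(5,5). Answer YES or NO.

Rearranged: b = (1, 2, 5, 5, 5).
  b_1=1 ≤ 1
  b_2=2 ≤ 2
  b_3=5 > 3
  fails at i=3 ⇒ NO

NO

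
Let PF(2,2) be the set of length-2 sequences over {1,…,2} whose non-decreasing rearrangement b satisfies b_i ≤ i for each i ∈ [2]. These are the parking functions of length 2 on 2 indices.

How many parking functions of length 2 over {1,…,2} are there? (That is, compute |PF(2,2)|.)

Count = (2−2+1)·(2+1)^(2−1) = 1 · 3 = 3
One tuple (1,2) → sorted (1,2): b_i ≤ i ∀i, a PF.

3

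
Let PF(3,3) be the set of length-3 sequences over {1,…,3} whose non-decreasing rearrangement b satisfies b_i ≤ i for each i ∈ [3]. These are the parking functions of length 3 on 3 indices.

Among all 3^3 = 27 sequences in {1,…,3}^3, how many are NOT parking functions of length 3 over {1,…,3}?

|PF| = (3+1−3)·(3+1)^{3−1} = 1·16 = 16 (Pollak)
E.g. (3,3,3) → sorted (3,3,3): b_1=3>1, not a PF.
So 27 − 16 = 11 fail.

11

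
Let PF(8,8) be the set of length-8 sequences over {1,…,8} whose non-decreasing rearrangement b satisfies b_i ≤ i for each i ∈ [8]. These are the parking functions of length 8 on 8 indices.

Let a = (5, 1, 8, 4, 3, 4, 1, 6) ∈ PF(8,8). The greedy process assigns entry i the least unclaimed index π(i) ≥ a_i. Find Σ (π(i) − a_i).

Σπ = 36 ({1..8} each once); Σa = 5+1+8+4+3+4+1+6 = 32; disp = 36−32 = 4.

4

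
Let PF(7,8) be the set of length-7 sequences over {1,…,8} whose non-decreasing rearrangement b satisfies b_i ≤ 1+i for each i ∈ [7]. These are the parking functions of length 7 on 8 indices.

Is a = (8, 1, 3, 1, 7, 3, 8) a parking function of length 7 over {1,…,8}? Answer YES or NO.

NO

Order a: b = (1, 1, 3, 3, 7, 8, 8).
  b_1=1 ≤ 2
  b_2=1 ≤ 3
  b_3=3 ≤ 4
  b_4=3 ≤ 5
  b_5=7 > 6
  fails at i=5 ⇒ NO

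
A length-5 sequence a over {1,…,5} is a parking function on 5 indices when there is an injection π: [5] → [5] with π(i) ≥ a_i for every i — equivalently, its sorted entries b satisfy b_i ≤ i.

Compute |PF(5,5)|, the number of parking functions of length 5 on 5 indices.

1296

Count = 1·6^4 = 1×1296 = 1296 (Pollak)
E.g. (2,2,2,1,3) → sorted (1,2,2,2,3): b_i ≤ i ∀i, a PF.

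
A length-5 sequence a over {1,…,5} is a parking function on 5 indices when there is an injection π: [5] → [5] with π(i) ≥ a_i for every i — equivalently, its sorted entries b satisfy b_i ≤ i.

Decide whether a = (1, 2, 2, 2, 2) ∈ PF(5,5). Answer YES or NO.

Order a: b = (1, 2, 2, 2, 2).
  b_1=1 ≤ 1
  b_2=2 ≤ 2
  b_3=2 ≤ 3
  b_4=2 ≤ 4
  b_5=2 ≤ 5
All bounds hold ⇒ YES

YES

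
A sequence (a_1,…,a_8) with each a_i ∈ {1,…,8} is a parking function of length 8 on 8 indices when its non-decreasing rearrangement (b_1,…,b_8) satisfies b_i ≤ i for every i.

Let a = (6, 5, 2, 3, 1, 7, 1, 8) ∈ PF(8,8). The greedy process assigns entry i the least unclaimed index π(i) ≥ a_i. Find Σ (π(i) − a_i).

3

Σπ = 36 ({1..8} each once); Σa = 6+5+2+3+1+7+1+8 = 33; disp = 36−33 = 3.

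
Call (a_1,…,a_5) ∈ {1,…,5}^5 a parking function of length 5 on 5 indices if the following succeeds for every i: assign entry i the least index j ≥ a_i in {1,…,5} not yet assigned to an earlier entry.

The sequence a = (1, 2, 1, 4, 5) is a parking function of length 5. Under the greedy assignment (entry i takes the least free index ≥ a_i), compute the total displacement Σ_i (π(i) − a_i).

2

Σπ = 15 ({1..5} each once); Σa = 1+2+1+4+5 = 13; disp = 15−13 = 2.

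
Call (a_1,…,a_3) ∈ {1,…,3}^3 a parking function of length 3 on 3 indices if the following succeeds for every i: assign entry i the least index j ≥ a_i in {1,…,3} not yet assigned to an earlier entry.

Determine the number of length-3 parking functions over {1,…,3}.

16

|PF| = 1·4^2 = 1×16 = 16
E.g. (1,3,1) → sorted (1,1,3): b_i ≤ i ∀i, a PF.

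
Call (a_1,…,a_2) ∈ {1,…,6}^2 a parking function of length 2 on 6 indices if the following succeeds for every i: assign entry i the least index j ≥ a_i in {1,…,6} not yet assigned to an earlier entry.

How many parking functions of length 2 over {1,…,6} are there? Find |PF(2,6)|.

|PF| = (7−2)·7^(2−1) = 5×7 = 35
E.g. (6,5) → sorted (5,6): b_i ≤ 4+i ∀i, a PF.

35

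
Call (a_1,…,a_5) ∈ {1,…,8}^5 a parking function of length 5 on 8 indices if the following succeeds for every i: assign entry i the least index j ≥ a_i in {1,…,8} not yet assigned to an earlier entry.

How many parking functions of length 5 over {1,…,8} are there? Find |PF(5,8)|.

|PF(5,8)| = (8+1−5)·(8+1)^{5−1} = 4·6561 = 26244 (Pollak)
Check (1,8,4,7,2) → sorted (1,2,4,7,8): b_i ≤ 3+i ∀i, a PF.

26244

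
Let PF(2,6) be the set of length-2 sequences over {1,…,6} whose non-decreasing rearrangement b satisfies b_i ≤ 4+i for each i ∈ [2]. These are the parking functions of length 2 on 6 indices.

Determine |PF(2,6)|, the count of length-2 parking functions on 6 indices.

35

|PF(2,6)| = (6+1−2)·(6+1)^{2−1} = 5×7 = 35 (Pollak)
Check (5,5) → sorted (5,5): b_i ≤ 4+i ∀i, a PF.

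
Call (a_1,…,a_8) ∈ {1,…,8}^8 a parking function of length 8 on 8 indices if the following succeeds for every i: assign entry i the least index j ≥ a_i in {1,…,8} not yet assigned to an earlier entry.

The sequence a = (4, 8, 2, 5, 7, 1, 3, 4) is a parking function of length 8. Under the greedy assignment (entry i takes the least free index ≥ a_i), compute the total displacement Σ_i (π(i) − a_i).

2

Σπ = 36 ({1..8} each once); Σa = 4+8+2+5+7+1+3+4 = 34; disp = 36−34 = 2.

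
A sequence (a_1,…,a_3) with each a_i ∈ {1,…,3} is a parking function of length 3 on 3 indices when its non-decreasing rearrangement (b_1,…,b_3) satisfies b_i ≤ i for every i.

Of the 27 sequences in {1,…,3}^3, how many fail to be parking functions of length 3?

11

Count = (3+1−3)·(3+1)^{3−1} = 1·16 = 16 (Pollak)
One tuple (3,3,3) → sorted (3,3,3): b_1=3>1, not a PF.
3^3 − 16 = 27 − 16 = 11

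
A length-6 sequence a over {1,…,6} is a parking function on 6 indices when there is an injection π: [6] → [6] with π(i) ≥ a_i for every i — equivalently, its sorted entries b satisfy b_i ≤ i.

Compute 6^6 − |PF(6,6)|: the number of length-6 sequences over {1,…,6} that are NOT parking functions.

29849

#PF = (6−6+1)·(6+1)^(6−1) = 1·16807 = 16807 (Konheim–Weiss)
E.g. (3,5,5,1,2,6) → sorted (1,2,3,5,5,6): b_4=5>4, not a PF.
So 46656 − 16807 = 29849 fail.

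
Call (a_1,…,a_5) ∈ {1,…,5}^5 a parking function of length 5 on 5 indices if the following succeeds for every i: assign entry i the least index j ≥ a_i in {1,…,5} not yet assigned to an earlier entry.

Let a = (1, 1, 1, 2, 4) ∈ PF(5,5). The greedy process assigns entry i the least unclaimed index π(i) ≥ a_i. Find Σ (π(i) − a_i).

Σπ = 5·6/2 = 15 (π permutes [5]); Σa = 1+1+1+2+4 = 9; disp = 15−9 = 6.

6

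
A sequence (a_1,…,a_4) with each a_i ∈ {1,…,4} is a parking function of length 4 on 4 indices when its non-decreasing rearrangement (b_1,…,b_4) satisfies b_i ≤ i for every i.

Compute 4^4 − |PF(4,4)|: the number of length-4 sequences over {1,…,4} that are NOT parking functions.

|PF(4,4)| = (4−4+1)·(4+1)^(4−1) = 1 · 125 = 125 (Pollak)
Example (2,2,4,4) → sorted (2,2,4,4): b_1=2>1, not a PF.
Total 256; non-PF = 256−125 = 131

131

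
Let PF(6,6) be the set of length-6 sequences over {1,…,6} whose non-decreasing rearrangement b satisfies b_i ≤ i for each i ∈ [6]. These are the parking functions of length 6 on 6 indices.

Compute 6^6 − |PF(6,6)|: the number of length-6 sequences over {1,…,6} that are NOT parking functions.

|PF| = (6+1−6)·(6+1)^{6−1} = 1·16807 = 16807 (Konheim–Weiss)
Check (5,2,5,4,2,6) → sorted (2,2,4,5,5,6): b_1=2>1, not a PF.
So 46656 − 16807 = 29849 fail.

29849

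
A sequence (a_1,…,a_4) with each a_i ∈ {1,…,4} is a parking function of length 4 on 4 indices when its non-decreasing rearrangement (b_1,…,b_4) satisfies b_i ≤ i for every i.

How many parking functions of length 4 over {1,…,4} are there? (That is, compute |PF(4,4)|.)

|PF(4,4)| = (5−4)·5^(4−1) = 1·125 = 125 [KW]
One tuple (1,3,2,2) → sorted (1,2,2,3): b_i ≤ i ∀i, a PF.

125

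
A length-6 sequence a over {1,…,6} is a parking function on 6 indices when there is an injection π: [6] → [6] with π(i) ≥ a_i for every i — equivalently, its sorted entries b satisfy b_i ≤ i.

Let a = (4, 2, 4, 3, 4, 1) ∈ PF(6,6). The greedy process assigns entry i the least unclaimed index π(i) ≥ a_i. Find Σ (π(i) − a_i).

Σπ(i) = 1+…+6 = 21; Σa = 4+2+4+3+4+1 = 18; disp = 21−18 = 3.

3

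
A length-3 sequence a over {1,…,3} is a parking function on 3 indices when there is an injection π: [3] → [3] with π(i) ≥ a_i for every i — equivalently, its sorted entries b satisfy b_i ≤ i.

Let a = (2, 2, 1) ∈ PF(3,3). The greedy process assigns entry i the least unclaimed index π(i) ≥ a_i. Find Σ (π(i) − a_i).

Σπ(i) = 1+…+3 = 6; Σa = 2+2+1 = 5; disp = 6−5 = 1.

1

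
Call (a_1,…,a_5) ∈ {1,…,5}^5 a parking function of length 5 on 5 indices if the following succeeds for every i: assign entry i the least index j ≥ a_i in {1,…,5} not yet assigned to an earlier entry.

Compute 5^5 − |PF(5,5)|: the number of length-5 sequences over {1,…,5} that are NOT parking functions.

#PF = 1·6^4 = 1×1296 = 1296 (Pollak)
Example (2,4,5,4,5) → sorted (2,4,4,5,5): b_1=2>1, not a PF.
5^5 − 1296 = 3125 − 1296 = 1829

1829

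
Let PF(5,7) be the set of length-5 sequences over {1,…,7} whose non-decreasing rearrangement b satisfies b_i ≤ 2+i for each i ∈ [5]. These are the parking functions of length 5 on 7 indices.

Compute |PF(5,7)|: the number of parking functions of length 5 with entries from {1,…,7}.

#PF = (7+1−5)·(7+1)^{5−1} = 3 · 4096 = 12288 (Konheim–Weiss)
E.g. (5,4,1,6,3) → sorted (1,3,4,5,6): b_i ≤ 2+i ∀i, a PF.

12288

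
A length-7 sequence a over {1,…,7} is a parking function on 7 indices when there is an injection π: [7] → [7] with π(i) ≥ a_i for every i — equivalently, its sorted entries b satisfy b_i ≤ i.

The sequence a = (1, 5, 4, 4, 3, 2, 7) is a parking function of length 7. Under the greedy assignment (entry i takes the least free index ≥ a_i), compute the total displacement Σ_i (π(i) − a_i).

Σπ = 7·8/2 = 28 (π permutes [7]); Σa = 1+5+4+4+3+2+7 = 26; disp = 28−26 = 2.

2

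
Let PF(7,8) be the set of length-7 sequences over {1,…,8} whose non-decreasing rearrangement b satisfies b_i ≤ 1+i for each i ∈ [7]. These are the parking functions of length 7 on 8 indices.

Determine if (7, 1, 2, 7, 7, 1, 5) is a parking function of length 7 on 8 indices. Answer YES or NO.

Sorted: b = (1, 1, 2, 5, 7, 7, 7).
  b_1=1 ≤ 2
  b_2=1 ≤ 3
  b_3=2 ≤ 4
  b_4=5 ≤ 5
  b_5=7 > 6
  fails at i=5 ⇒ NO

NO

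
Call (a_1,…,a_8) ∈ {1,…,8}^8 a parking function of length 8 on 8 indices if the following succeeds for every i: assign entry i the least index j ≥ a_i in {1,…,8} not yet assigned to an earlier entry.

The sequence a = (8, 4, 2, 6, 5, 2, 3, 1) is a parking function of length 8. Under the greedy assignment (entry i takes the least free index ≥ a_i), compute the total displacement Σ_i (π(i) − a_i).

Σπ = 8·9/2 = 36 (π permutes [8]); Σa = 8+4+2+6+5+2+3+1 = 31; disp = 36−31 = 5.

5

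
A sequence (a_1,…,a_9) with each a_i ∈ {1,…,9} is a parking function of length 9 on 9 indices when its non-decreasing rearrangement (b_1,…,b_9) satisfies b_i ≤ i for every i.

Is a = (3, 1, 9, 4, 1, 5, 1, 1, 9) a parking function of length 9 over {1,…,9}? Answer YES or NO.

Rearranged: b = (1, 1, 1, 1, 3, 4, 5, 9, 9).
  b_1=1 ≤ 1
  b_2=1 ≤ 2
  b_3=1 ≤ 3
  b_4=1 ≤ 4
  b_5=3 ≤ 5
  b_6=4 ≤ 6
  b_7=5 ≤ 7
  b_8=9 > 8
  fails at i=8 ⇒ NO

NO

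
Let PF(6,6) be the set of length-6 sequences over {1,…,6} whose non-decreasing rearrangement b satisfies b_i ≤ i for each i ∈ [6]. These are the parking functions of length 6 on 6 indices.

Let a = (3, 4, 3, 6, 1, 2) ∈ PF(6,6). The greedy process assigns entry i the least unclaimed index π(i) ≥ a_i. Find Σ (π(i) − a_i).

2

Σπ = 21 ({1..6} each once); Σa = 3+4+3+6+1+2 = 19; disp = 21−19 = 2.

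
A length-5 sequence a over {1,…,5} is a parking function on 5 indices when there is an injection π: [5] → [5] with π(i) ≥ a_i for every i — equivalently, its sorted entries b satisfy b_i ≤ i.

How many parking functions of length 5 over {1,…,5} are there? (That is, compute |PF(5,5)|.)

|PF(5,5)| = 1·6^4 = 1×1296 = 1296 (Pollak)
E.g. (1,3,3,3,2) → sorted (1,2,3,3,3): b_i ≤ i ∀i, a PF.

1296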